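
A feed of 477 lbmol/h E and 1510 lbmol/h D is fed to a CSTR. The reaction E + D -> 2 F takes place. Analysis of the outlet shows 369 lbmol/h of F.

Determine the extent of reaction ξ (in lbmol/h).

ξ = 184 lbmol/h

For F: n = n₀ + 2ξ → 369 = 0 + 2ξ, giving ξ = 184.5 lbmol/h.
Outlet amounts (n = n₀ + ν ξ):
  E: 477 − 1(184.5) = 292.5
  D: 1510 − 1(184.5) = 1326
  F: 0 + 2(184.5) = 369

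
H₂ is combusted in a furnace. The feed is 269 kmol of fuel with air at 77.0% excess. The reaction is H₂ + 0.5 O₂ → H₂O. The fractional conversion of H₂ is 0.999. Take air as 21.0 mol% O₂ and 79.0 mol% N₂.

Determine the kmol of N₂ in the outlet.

896 kmol

Stoichiometric O₂ = 0.5 × 269 = 134.5 kmol; O₂ fed = 134.5 × 1.770 = 238.1 kmol.
N₂ fed = 238.1 × 79/21 = 895.6 kmol.
Fuel reacted = 0.999 × 269 → ξ = 268.7 kmol.
Outlet (n = n₀ + ν ξ):
  H₂: 269 − 1(268.7) = 0.269
  O₂: 238.1 − 0.5(268.7) = 103.7
  N₂: 895.6 (inert)
  H₂O: 0 + 1(268.7) = 268.7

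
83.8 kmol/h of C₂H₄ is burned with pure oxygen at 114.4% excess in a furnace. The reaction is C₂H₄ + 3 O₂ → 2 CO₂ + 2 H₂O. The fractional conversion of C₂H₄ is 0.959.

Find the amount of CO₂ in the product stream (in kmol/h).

Stoichiometric O₂ = 3 × 83.8 = 251.4 kmol/h; O₂ fed = 251.4 × 2.144 = 539 kmol/h.
Fuel reacted = 0.959 × 83.8 → ξ = 80.36 kmol/h.
Outlet (n = n₀ + ν ξ):
  C₂H₄: 83.8 − 1(80.36) = 3.436
  O₂: 539 − 3(80.36) = 297.9
  CO₂: 0 + 2(80.36) = 160.7
  H₂O: 0 + 2(80.36) = 160.7

161 kmol/h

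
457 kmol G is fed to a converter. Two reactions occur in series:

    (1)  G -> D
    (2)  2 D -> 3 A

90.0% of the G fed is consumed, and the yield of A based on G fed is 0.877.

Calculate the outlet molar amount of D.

Conversion of G: G consumed = 1ξ₁ = 0.9 × 457 → ξ₁ = 411.3 kmol.
Yield of A: 3ξ₂ / 457 = 0.877 → ξ₂ = 133.6 kmol.
Outlet amounts (n = n₀ + Σ ν·ξ):
  G: 457 − 1(411.3) = 45.7
  D: 0 + 1(411.3) − 2(133.6) = 144.1
  A: 0 + 3(133.6) = 400.8

144 kmol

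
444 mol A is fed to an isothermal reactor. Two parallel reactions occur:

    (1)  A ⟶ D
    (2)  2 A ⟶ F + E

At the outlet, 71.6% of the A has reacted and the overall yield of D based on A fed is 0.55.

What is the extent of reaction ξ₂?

ξ₂ = 36.9 mol

Yield of D: 1ξ₁ / 444 = 0.55 → ξ₁ = 244.2 mol.
Conversion of A: 1ξ₁ + 2ξ₂ = 0.716 × 444 = 317.9 → ξ₂ = 36.85 mol.
Outlet amounts (n = n₀ + Σ ν·ξ):
  A: 444 − 1(244.2) − 2(36.85) = 126.1
  D: 0 + 1(244.2) = 244.2
  F: 0 + 1(36.85) = 36.85
  E: 0 + 1(36.85) = 36.85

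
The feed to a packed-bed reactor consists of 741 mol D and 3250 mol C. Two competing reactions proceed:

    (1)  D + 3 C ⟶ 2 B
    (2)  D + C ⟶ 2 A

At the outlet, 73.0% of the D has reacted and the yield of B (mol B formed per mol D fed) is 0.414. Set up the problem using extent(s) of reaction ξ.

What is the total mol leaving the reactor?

Yield of B: 2ξ₁ / 741 = 0.414 → ξ₁ = 153.4 mol.
Conversion of D: 1ξ₁ + 1ξ₂ = 0.73 × 741 = 540.9 → ξ₂ = 387.5 mol.
Outlet amounts (n = n₀ + Σ ν·ξ):
  D: 741 − 1(153.4) − 1(387.5) = 200.1
  C: 3250 − 3(153.4) − 1(387.5) = 2402
  B: 0 + 2(153.4) = 306.8
  A: 0 + 2(387.5) = 775.1
Total out = 200.1 + 2402 + 306.8 + 775.1 = 3684 mol.

3680 mol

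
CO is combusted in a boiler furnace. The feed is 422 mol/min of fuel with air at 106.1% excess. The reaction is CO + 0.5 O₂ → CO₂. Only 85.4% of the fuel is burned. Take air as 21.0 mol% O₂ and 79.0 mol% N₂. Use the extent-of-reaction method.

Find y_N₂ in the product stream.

0.707

Stoichiometric O₂ = 0.5 × 422 = 211 mol/min; O₂ fed = 211 × 2.061 = 434.9 mol/min.
N₂ fed = 434.9 × 79/21 = 1636 mol/min.
Fuel reacted = 0.854 × 422 → ξ = 360.4 mol/min.
Outlet (n = n₀ + ν ξ):
  CO: 422 − 1(360.4) = 61.61
  O₂: 434.9 − 0.5(360.4) = 254.7
  N₂: 1636 (inert)
  CO₂: 0 + 1(360.4) = 360.4
Total out = 2313 mol/min; y_N₂ = 1636 / 2313 = 0.7074.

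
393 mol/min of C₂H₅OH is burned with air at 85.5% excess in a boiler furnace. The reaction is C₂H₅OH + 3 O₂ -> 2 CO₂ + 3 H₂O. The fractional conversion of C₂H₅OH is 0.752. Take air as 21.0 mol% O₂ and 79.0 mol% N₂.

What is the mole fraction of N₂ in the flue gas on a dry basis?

0.805

Stoichiometric O₂ = 3 × 393 = 1179 mol/min; O₂ fed = 1179 × 1.855 = 2187 mol/min.
N₂ fed = 2187 × 79/21 = 8227 mol/min.
Fuel reacted = 0.752 × 393 → ξ = 295.5 mol/min.
Outlet (n = n₀ + ν ξ):
  C₂H₅OH: 393 − 1(295.5) = 97.46
  O₂: 2187 − 3(295.5) = 1300
  N₂: 8227 (inert)
  CO₂: 0 + 2(295.5) = 591.1
  H₂O: 0 + 3(295.5) = 886.6
Dry total = 10220 mol/min; y_N₂ (dry) = 8227 / 10220 = 0.8053.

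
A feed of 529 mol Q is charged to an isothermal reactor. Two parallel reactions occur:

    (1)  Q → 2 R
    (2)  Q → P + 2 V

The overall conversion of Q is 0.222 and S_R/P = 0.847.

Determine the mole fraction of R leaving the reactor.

0.0959

Conversion of Q: Q consumed = 0.222 × 529 = 117.4 mol = 1ξ₁ + 1ξ₂.
Selectivity: 2ξ₁ / (1ξ₂) = 0.847 → ξ₁ = 0.4235 ξ₂.
Substitute: (1·0.4235 + 1) ξ₂ = 117.4 → ξ₂ = 82.5 mol, ξ₁ = 34.94 mol.
Outlet amounts (n = n₀ + Σ ν·ξ):
  Q: 529 − 1(34.94) − 1(82.5) = 411.6
  R: 0 + 2(34.94) = 69.88
  P: 0 + 1(82.5) = 82.5
  V: 0 + 2(82.5) = 165
Total out = 728.9 mol; y_R = 69.88 / 728.9 = 0.09586.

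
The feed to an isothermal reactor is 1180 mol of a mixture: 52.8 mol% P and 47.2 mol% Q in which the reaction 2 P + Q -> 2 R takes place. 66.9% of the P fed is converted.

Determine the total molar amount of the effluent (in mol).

P reacted = 0.669 × 623 = 416.8 mol; ν_P = −2, so ξ = 416.8/2 = 208.4 mol.
Outlet amounts (n = n₀ + ν ξ):
  P: 623 − 2(208.4) = 206.2
  Q: 557 − 1(208.4) = 348.6
  R: 0 + 2(208.4) = 416.8
Total out = 206.2 + 348.6 + 416.8 = 971.6 mol.

972 mol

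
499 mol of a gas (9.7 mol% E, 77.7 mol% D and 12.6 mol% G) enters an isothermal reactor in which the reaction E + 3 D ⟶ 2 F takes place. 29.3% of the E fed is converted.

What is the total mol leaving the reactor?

471 mol

E reacted = 0.293 × 48.4 = 14.18 mol; ν_E = −1, so ξ = 14.18/1 = 14.18 mol.
Outlet amounts (n = n₀ + ν ξ):
  E: 48.4 − 1(14.18) = 34.22
  D: 387.7 − 3(14.18) = 345.2
  F: 0 + 2(14.18) = 28.36
  G: 62.87 (inert)
Total out = 34.22 + 345.2 + 28.36 + 62.87 = 470.6 mol.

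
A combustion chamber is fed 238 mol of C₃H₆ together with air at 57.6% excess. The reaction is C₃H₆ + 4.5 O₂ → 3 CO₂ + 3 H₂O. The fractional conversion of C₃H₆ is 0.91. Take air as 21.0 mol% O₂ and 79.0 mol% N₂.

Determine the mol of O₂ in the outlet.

Stoichiometric O₂ = 4.5 × 238 = 1071 mol; O₂ fed = 1071 × 1.576 = 1688 mol.
N₂ fed = 1688 × 79/21 = 6350 mol.
Fuel reacted = 0.91 × 238 → ξ = 216.6 mol.
Outlet (n = n₀ + ν ξ):
  C₃H₆: 238 − 1(216.6) = 21.42
  O₂: 1688 − 4.5(216.6) = 713.3
  N₂: 6350 (inert)
  CO₂: 0 + 3(216.6) = 649.7
  H₂O: 0 + 3(216.6) = 649.7

713 mol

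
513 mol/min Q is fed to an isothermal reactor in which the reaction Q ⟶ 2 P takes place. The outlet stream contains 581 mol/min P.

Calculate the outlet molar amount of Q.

For P: n = n₀ + 2ξ → 581 = 0 + 2ξ, giving ξ = 290.5 mol/min.
Outlet amounts (n = n₀ + ν ξ):
  Q: 513 − 1(290.5) = 222.5
  P: 0 + 2(290.5) = 581

222 mol/min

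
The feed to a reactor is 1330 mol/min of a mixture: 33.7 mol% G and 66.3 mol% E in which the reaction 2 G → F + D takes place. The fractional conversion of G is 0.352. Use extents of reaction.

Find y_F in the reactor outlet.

0.0593

G reacted = 0.352 × 448.2 = 157.8 mol/min; ν_G = −2, so ξ = 157.8/2 = 78.88 mol/min.
Outlet amounts (n = n₀ + ν ξ):
  G: 448.2 − 2(78.88) = 290.4
  F: 0 + 1(78.88) = 78.88
  D: 0 + 1(78.88) = 78.88
  E: 881.8 (inert)
Total out = 1330 mol/min; y_F = 78.88 / 1330 = 0.05931.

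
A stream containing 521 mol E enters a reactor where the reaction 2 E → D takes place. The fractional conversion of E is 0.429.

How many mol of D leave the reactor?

112 mol

E reacted = 0.429 × 521 = 223.5 mol; ν_E = −2, so ξ = 223.5/2 = 111.8 mol.
Outlet amounts (n = n₀ + ν ξ):
  E: 521 − 2(111.8) = 297.5
  D: 0 + 1(111.8) = 111.8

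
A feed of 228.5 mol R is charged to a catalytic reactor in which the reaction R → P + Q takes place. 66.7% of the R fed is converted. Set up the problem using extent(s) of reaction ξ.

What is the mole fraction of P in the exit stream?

0.4

R reacted = 0.667 × 228.5 = 152.4 mol; ν_R = −1, so ξ = 152.4/1 = 152.4 mol.
Outlet amounts (n = n₀ + ν ξ):
  R: 228.5 − 1(152.4) = 76.09
  P: 0 + 1(152.4) = 152.4
  Q: 0 + 1(152.4) = 152.4
Total out = 380.9 mol; y_P = 152.4 / 380.9 = 0.4001.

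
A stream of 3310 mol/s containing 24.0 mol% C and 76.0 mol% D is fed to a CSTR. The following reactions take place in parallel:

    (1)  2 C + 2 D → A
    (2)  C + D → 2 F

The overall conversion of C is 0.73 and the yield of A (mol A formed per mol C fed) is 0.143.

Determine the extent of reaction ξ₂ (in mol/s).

ξ₂ = 353 mol/s

Yield of A: 1ξ₁ / 794.4 = 0.143 → ξ₁ = 113.6 mol/s.
Conversion of C: 2ξ₁ + 1ξ₂ = 0.73 × 794.4 = 579.9 → ξ₂ = 352.7 mol/s.
Outlet amounts (n = n₀ + Σ ν·ξ):
  C: 794.4 − 2(113.6) − 1(352.7) = 214.5
  D: 2516 − 2(113.6) − 1(352.7) = 1936
  A: 0 + 1(113.6) = 113.6
  F: 0 + 2(352.7) = 705.4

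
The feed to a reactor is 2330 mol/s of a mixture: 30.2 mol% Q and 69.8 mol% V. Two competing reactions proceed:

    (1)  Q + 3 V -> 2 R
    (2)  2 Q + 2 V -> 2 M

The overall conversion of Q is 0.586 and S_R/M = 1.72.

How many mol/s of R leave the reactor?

381 mol/s

Conversion of Q: Q consumed = 0.586 × 703.7 = 412.3 mol/s = 1ξ₁ + 2ξ₂.
Selectivity: 2ξ₁ / (2ξ₂) = 1.72 → ξ₁ = 1.72 ξ₂.
Substitute: (1·1.72 + 2) ξ₂ = 412.3 → ξ₂ = 110.8 mol/s, ξ₁ = 190.7 mol/s.
Outlet amounts (n = n₀ + Σ ν·ξ):
  Q: 703.7 − 1(190.7) − 2(110.8) = 291.3
  V: 1626 − 3(190.7) − 2(110.8) = 832.7
  R: 0 + 2(190.7) = 381.3
  M: 0 + 2(110.8) = 221.7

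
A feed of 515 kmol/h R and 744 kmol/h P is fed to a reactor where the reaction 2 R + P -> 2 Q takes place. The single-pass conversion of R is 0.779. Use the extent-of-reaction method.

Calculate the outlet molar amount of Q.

401 kmol/h

R reacted = 0.779 × 515 = 401.2 kmol/h; ν_R = −2, so ξ = 401.2/2 = 200.6 kmol/h.
Outlet amounts (n = n₀ + ν ξ):
  R: 515 − 2(200.6) = 113.8
  P: 744 − 1(200.6) = 543.4
  Q: 0 + 2(200.6) = 401.2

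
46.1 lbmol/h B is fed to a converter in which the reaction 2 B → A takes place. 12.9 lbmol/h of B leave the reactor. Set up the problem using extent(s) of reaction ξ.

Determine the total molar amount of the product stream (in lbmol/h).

For B: n = n₀ − 2ξ → 12.9 = 46.1 − 2ξ, giving ξ = 16.6 lbmol/h.
Outlet amounts (n = n₀ + ν ξ):
  B: 46.1 − 2(16.6) = 12.9
  A: 0 + 1(16.6) = 16.6
Total out = 12.9 + 16.6 = 29.5 lbmol/h.

29.5 lbmol/h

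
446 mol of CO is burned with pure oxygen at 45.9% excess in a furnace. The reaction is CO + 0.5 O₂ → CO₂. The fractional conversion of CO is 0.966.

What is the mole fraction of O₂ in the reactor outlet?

Stoichiometric O₂ = 0.5 × 446 = 223 mol; O₂ fed = 223 × 1.459 = 325.4 mol.
Fuel reacted = 0.966 × 446 → ξ = 430.8 mol.
Outlet (n = n₀ + ν ξ):
  CO: 446 − 1(430.8) = 15.16
  O₂: 325.4 − 0.5(430.8) = 109.9
  CO₂: 0 + 1(430.8) = 430.8
Total out = 555.9 mol; y_O₂ = 109.9 / 555.9 = 0.1978.

0.198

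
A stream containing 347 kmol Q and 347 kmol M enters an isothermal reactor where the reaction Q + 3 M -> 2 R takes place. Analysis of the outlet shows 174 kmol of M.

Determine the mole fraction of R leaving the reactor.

0.199

For M: n = n₀ − 3ξ → 174 = 347 − 3ξ, giving ξ = 57.67 kmol.
Outlet amounts (n = n₀ + ν ξ):
  Q: 347 − 1(57.67) = 289.3
  M: 347 − 3(57.67) = 174
  R: 0 + 2(57.67) = 115.3
Total out = 578.7 kmol; y_R = 115.3 / 578.7 = 0.1993.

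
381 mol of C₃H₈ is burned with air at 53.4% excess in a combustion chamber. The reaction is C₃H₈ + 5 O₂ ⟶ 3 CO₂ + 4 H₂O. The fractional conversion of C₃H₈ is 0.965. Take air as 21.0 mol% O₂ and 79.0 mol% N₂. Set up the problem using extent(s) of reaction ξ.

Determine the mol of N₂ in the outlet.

Stoichiometric O₂ = 5 × 381 = 1905 mol; O₂ fed = 1905 × 1.534 = 2922 mol.
N₂ fed = 2922 × 79/21 = 10990 mol.
Fuel reacted = 0.965 × 381 → ξ = 367.7 mol.
Outlet (n = n₀ + ν ξ):
  C₃H₈: 381 − 1(367.7) = 13.34
  O₂: 2922 − 5(367.7) = 1084
  N₂: 10990 (inert)
  CO₂: 0 + 3(367.7) = 1103
  H₂O: 0 + 4(367.7) = 1471

11000 mol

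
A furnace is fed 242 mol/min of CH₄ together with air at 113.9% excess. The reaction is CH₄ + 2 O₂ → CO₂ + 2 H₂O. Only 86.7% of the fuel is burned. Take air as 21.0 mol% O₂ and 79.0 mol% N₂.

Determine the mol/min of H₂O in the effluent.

Stoichiometric O₂ = 2 × 242 = 484 mol/min; O₂ fed = 484 × 2.139 = 1035 mol/min.
N₂ fed = 1035 × 79/21 = 3895 mol/min.
Fuel reacted = 0.867 × 242 → ξ = 209.8 mol/min.
Outlet (n = n₀ + ν ξ):
  CH₄: 242 − 1(209.8) = 32.19
  O₂: 1035 − 2(209.8) = 615.6
  N₂: 3895 (inert)
  CO₂: 0 + 1(209.8) = 209.8
  H₂O: 0 + 2(209.8) = 419.6

420 mol/min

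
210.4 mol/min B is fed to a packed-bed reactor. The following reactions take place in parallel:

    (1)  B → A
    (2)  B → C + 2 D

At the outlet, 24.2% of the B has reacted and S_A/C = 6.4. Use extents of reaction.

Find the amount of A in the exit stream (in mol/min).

44 mol/min

Conversion of B: B consumed = 0.242 × 210.4 = 50.92 mol/min = 1ξ₁ + 1ξ₂.
Selectivity: 1ξ₁ / (1ξ₂) = 6.4 → ξ₁ = 6.4 ξ₂.
Substitute: (1·6.4 + 1) ξ₂ = 50.92 → ξ₂ = 6.881 mol/min, ξ₁ = 44.04 mol/min.
Outlet amounts (n = n₀ + Σ ν·ξ):
  B: 210.4 − 1(44.04) − 1(6.881) = 159.5
  A: 0 + 1(44.04) = 44.04
  C: 0 + 1(6.881) = 6.881
  D: 0 + 2(6.881) = 13.76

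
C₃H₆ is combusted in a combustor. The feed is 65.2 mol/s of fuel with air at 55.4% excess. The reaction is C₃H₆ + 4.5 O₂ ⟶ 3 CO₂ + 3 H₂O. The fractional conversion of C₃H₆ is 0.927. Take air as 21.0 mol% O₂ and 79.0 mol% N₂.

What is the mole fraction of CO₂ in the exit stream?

0.08

Stoichiometric O₂ = 4.5 × 65.2 = 293.4 mol/s; O₂ fed = 293.4 × 1.554 = 455.9 mol/s.
N₂ fed = 455.9 × 79/21 = 1715 mol/s.
Fuel reacted = 0.927 × 65.2 → ξ = 60.44 mol/s.
Outlet (n = n₀ + ν ξ):
  C₃H₆: 65.2 − 1(60.44) = 4.76
  O₂: 455.9 − 4.5(60.44) = 184
  N₂: 1715 (inert)
  CO₂: 0 + 3(60.44) = 181.3
  H₂O: 0 + 3(60.44) = 181.3
Total out = 2267 mol/s; y_CO₂ = 181.3 / 2267 = 0.08.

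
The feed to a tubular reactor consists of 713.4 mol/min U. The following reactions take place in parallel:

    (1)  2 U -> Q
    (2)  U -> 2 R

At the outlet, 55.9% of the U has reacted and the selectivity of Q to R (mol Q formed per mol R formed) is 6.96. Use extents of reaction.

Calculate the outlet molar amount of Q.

Conversion of U: U consumed = 0.559 × 713.4 = 398.8 mol/min = 2ξ₁ + 1ξ₂.
Selectivity: 1ξ₁ / (2ξ₂) = 6.96 → ξ₁ = 13.92 ξ₂.
Substitute: (2·13.92 + 1) ξ₂ = 398.8 → ξ₂ = 13.83 mol/min, ξ₁ = 192.5 mol/min.
Outlet amounts (n = n₀ + Σ ν·ξ):
  U: 713.4 − 2(192.5) − 1(13.83) = 314.6
  Q: 0 + 1(192.5) = 192.5
  R: 0 + 2(13.83) = 27.66

192 mol/min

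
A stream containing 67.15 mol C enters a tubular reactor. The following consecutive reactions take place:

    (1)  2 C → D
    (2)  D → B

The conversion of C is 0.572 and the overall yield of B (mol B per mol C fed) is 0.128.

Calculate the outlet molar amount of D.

10.6 mol

Conversion of C: C consumed = 2ξ₁ = 0.572 × 67.15 → ξ₁ = 19.2 mol.
Yield of B: 1ξ₂ / 67.15 = 0.128 → ξ₂ = 8.595 mol.
Outlet amounts (n = n₀ + Σ ν·ξ):
  C: 67.15 − 2(19.2) = 28.74
  D: 0 + 1(19.2) − 1(8.595) = 10.61
  B: 0 + 1(8.595) = 8.595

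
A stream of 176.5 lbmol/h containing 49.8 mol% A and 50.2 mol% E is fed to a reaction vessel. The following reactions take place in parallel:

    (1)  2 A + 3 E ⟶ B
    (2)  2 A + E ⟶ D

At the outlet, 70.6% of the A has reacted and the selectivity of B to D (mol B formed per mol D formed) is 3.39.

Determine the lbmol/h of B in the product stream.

Conversion of A: A consumed = 0.706 × 87.9 = 62.06 lbmol/h = 2ξ₁ + 2ξ₂.
Selectivity: 1ξ₁ / (1ξ₂) = 3.39 → ξ₁ = 3.39 ξ₂.
Substitute: (2·3.39 + 2) ξ₂ = 62.06 → ξ₂ = 7.068 lbmol/h, ξ₁ = 23.96 lbmol/h.
Outlet amounts (n = n₀ + Σ ν·ξ):
  A: 87.9 − 2(23.96) − 2(7.068) = 25.84
  E: 88.6 − 3(23.96) − 1(7.068) = 9.656
  B: 0 + 1(23.96) = 23.96
  D: 0 + 1(7.068) = 7.068

24 lbmol/h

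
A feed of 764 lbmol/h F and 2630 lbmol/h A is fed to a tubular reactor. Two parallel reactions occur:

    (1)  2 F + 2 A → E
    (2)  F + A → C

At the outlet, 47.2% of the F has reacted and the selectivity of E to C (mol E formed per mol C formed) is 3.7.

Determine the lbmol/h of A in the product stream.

Conversion of F: F consumed = 0.472 × 764 = 360.6 lbmol/h = 2ξ₁ + 1ξ₂.
Selectivity: 1ξ₁ / (1ξ₂) = 3.7 → ξ₁ = 3.7 ξ₂.
Substitute: (2·3.7 + 1) ξ₂ = 360.6 → ξ₂ = 42.93 lbmol/h, ξ₁ = 158.8 lbmol/h.
Outlet amounts (n = n₀ + Σ ν·ξ):
  F: 764 − 2(158.8) − 1(42.93) = 403.4
  A: 2630 − 2(158.8) − 1(42.93) = 2269
  E: 0 + 1(158.8) = 158.8
  C: 0 + 1(42.93) = 42.93

2270 lbmol/h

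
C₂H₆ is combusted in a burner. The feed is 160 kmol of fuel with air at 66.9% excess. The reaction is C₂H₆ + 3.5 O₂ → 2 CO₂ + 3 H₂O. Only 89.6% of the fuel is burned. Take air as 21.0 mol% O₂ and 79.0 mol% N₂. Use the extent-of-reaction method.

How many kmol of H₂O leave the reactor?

Stoichiometric O₂ = 3.5 × 160 = 560 kmol; O₂ fed = 560 × 1.669 = 934.6 kmol.
N₂ fed = 934.6 × 79/21 = 3516 kmol.
Fuel reacted = 0.896 × 160 → ξ = 143.4 kmol.
Outlet (n = n₀ + ν ξ):
  C₂H₆: 160 − 1(143.4) = 16.64
  O₂: 934.6 − 3.5(143.4) = 432.9
  N₂: 3516 (inert)
  CO₂: 0 + 2(143.4) = 286.7
  H₂O: 0 + 3(143.4) = 430.1

430 kmol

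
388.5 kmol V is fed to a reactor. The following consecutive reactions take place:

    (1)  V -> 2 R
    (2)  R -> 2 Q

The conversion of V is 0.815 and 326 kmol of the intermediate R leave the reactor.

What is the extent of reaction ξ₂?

ξ₂ = 307 kmol

Conversion of V: V consumed = 1ξ₁ = 0.815 × 388.5 → ξ₁ = 316.6 kmol.
R balance: n_R = 0 + 2ξ₁ − 1ξ₂ = 326 → ξ₂ = (2·316.6 − 326)/1 = 307.3 kmol.
Outlet amounts (n = n₀ + Σ ν·ξ):
  V: 388.5 − 1(316.6) = 71.87
  R: 0 + 2(316.6) − 1(307.3) = 326
  Q: 0 + 2(307.3) = 614.5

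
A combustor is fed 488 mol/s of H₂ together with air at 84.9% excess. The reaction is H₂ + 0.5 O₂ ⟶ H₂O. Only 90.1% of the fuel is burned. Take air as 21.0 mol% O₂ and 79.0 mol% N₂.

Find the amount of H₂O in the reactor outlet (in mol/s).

Stoichiometric O₂ = 0.5 × 488 = 244 mol/s; O₂ fed = 244 × 1.849 = 451.2 mol/s.
N₂ fed = 451.2 × 79/21 = 1697 mol/s.
Fuel reacted = 0.901 × 488 → ξ = 439.7 mol/s.
Outlet (n = n₀ + ν ξ):
  H₂: 488 − 1(439.7) = 48.31
  O₂: 451.2 − 0.5(439.7) = 231.3
  N₂: 1697 (inert)
  H₂O: 0 + 1(439.7) = 439.7

440 mol/s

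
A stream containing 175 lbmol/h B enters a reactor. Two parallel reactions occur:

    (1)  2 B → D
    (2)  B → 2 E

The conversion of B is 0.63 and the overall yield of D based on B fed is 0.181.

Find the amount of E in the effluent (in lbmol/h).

Yield of D: 1ξ₁ / 175 = 0.181 → ξ₁ = 31.68 lbmol/h.
Conversion of B: 2ξ₁ + 1ξ₂ = 0.63 × 175 = 110.2 → ξ₂ = 46.9 lbmol/h.
Outlet amounts (n = n₀ + Σ ν·ξ):
  B: 175 − 2(31.68) − 1(46.9) = 64.75
  D: 0 + 1(31.68) = 31.68
  E: 0 + 2(46.9) = 93.8

93.8 lbmol/h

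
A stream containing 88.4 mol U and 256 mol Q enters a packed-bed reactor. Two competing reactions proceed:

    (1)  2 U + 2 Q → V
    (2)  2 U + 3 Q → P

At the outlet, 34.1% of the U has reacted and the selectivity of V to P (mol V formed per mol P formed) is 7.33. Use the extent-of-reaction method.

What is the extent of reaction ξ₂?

Conversion of U: U consumed = 0.341 × 88.4 = 30.14 mol = 2ξ₁ + 2ξ₂.
Selectivity: 1ξ₁ / (1ξ₂) = 7.33 → ξ₁ = 7.33 ξ₂.
Substitute: (2·7.33 + 2) ξ₂ = 30.14 → ξ₂ = 1.809 mol, ξ₁ = 13.26 mol.
Outlet amounts (n = n₀ + Σ ν·ξ):
  U: 88.4 − 2(13.26) − 2(1.809) = 58.26
  Q: 256 − 2(13.26) − 3(1.809) = 224
  V: 0 + 1(13.26) = 13.26
  P: 0 + 1(1.809) = 1.809

ξ₂ = 1.81 mol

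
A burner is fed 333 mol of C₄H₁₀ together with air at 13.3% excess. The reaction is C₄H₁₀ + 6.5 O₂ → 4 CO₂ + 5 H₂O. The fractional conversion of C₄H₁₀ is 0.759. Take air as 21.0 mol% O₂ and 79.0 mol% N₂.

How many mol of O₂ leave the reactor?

Stoichiometric O₂ = 6.5 × 333 = 2164 mol; O₂ fed = 2164 × 1.133 = 2452 mol.
N₂ fed = 2452 × 79/21 = 9226 mol.
Fuel reacted = 0.759 × 333 → ξ = 252.7 mol.
Outlet (n = n₀ + ν ξ):
  C₄H₁₀: 333 − 1(252.7) = 80.25
  O₂: 2452 − 6.5(252.7) = 809.5
  N₂: 9226 (inert)
  CO₂: 0 + 4(252.7) = 1011
  H₂O: 0 + 5(252.7) = 1264

810 mol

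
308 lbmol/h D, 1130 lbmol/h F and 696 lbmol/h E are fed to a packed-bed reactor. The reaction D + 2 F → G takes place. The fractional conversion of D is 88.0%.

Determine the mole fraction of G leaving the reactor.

0.17

D reacted = 0.88 × 308 = 271 lbmol/h; ν_D = −1, so ξ = 271/1 = 271 lbmol/h.
Outlet amounts (n = n₀ + ν ξ):
  D: 308 − 1(271) = 36.96
  F: 1130 − 2(271) = 587.9
  G: 0 + 1(271) = 271
  E: 696 (inert)
Total out = 1592 lbmol/h; y_G = 271 / 1592 = 0.1703.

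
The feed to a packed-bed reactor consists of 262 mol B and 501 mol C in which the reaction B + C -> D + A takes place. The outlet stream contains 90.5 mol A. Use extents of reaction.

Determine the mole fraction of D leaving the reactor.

0.119

For A: n = n₀ + 1ξ → 90.5 = 0 + 1ξ, giving ξ = 90.5 mol.
Outlet amounts (n = n₀ + ν ξ):
  B: 262 − 1(90.5) = 171.5
  C: 501 − 1(90.5) = 410.5
  D: 0 + 1(90.5) = 90.5
  A: 0 + 1(90.5) = 90.5
Total out = 763 mol; y_D = 90.5 / 763 = 0.1186.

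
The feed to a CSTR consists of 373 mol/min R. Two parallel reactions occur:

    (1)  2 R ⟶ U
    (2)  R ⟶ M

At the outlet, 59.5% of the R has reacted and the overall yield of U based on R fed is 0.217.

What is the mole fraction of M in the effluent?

0.206

Yield of U: 1ξ₁ / 373 = 0.217 → ξ₁ = 80.94 mol/min.
Conversion of R: 2ξ₁ + 1ξ₂ = 0.595 × 373 = 221.9 → ξ₂ = 60.05 mol/min.
Outlet amounts (n = n₀ + Σ ν·ξ):
  R: 373 − 2(80.94) − 1(60.05) = 151.1
  U: 0 + 1(80.94) = 80.94
  M: 0 + 1(60.05) = 60.05
Total out = 292.1 mol/min; y_M = 60.05 / 292.1 = 0.2056.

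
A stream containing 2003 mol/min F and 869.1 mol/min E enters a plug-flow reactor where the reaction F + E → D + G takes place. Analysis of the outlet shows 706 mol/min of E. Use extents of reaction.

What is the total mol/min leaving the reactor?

2870 mol/min

For E: n = n₀ − 1ξ → 706 = 869.1 − 1ξ, giving ξ = 163.1 mol/min.
Outlet amounts (n = n₀ + ν ξ):
  F: 2003 − 1(163.1) = 1840
  E: 869.1 − 1(163.1) = 706
  D: 0 + 1(163.1) = 163.1
  G: 0 + 1(163.1) = 163.1
Total out = 1840 + 706 + 163.1 + 163.1 = 2872 mol/min.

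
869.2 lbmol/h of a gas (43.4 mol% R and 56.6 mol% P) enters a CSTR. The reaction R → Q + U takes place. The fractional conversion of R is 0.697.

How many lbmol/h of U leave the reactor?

263 lbmol/h

R reacted = 0.697 × 377.2 = 262.9 lbmol/h; ν_R = −1, so ξ = 262.9/1 = 262.9 lbmol/h.
Outlet amounts (n = n₀ + ν ξ):
  R: 377.2 − 1(262.9) = 114.3
  Q: 0 + 1(262.9) = 262.9
  U: 0 + 1(262.9) = 262.9
  P: 492 (inert)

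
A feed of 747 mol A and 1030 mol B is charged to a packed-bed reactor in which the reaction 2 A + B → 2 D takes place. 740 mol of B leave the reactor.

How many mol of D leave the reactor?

For B: n = n₀ − 1ξ → 740 = 1030 − 1ξ, giving ξ = 290 mol.
Outlet amounts (n = n₀ + ν ξ):
  A: 747 − 2(290) = 167
  B: 1030 − 1(290) = 740
  D: 0 + 2(290) = 580

580 mol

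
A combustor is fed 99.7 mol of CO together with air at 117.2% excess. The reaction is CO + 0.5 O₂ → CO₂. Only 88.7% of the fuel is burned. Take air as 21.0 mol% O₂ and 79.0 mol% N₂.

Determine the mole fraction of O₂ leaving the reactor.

0.112

Stoichiometric O₂ = 0.5 × 99.7 = 49.85 mol; O₂ fed = 49.85 × 2.172 = 108.3 mol.
N₂ fed = 108.3 × 79/21 = 407.3 mol.
Fuel reacted = 0.887 × 99.7 → ξ = 88.43 mol.
Outlet (n = n₀ + ν ξ):
  CO: 99.7 − 1(88.43) = 11.27
  O₂: 108.3 − 0.5(88.43) = 64.06
  N₂: 407.3 (inert)
  CO₂: 0 + 1(88.43) = 88.43
Total out = 571.1 mol; y_O₂ = 64.06 / 571.1 = 0.1122.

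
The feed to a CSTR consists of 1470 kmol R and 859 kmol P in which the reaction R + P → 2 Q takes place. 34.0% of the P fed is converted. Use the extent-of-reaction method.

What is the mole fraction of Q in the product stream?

0.251

P reacted = 0.34 × 859 = 292.1 kmol; ν_P = −1, so ξ = 292.1/1 = 292.1 kmol.
Outlet amounts (n = n₀ + ν ξ):
  R: 1470 − 1(292.1) = 1178
  P: 859 − 1(292.1) = 566.9
  Q: 0 + 2(292.1) = 584.1
Total out = 2329 kmol; y_Q = 584.1 / 2329 = 0.2508.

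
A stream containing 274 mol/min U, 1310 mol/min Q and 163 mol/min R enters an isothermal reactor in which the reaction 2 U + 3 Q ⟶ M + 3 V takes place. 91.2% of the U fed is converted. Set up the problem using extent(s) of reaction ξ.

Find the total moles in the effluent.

1620 mol/min

U reacted = 0.912 × 274 = 249.9 mol/min; ν_U = −2, so ξ = 249.9/2 = 124.9 mol/min.
Outlet amounts (n = n₀ + ν ξ):
  U: 274 − 2(124.9) = 24.11
  Q: 1310 − 3(124.9) = 935.2
  M: 0 + 1(124.9) = 124.9
  V: 0 + 3(124.9) = 374.8
  R: 163 (inert)
Total out = 24.11 + 935.2 + 124.9 + 374.8 + 163 = 1622 mol/min.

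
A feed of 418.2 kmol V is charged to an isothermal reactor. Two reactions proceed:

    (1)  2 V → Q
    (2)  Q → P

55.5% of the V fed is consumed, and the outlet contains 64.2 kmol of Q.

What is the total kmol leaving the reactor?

Conversion of V: V consumed = 2ξ₁ = 0.555 × 418.2 → ξ₁ = 116.1 kmol.
Q balance: n_Q = 0 + 1ξ₁ − 1ξ₂ = 64.2 → ξ₂ = (1·116.1 − 64.2)/1 = 51.85 kmol.
Outlet amounts (n = n₀ + Σ ν·ξ):
  V: 418.2 − 2(116.1) = 186.1
  Q: 0 + 1(116.1) − 1(51.85) = 64.2
  P: 0 + 1(51.85) = 51.85
Total out = 186.1 + 64.2 + 51.85 = 302.1 kmol.

302 kmol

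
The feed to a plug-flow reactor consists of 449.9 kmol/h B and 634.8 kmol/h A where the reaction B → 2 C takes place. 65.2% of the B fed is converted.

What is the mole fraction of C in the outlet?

B reacted = 0.652 × 449.9 = 293.3 kmol/h; ν_B = −1, so ξ = 293.3/1 = 293.3 kmol/h.
Outlet amounts (n = n₀ + ν ξ):
  B: 449.9 − 1(293.3) = 156.6
  C: 0 + 2(293.3) = 586.7
  A: 634.8 (inert)
Total out = 1378 kmol/h; y_C = 586.7 / 1378 = 0.4257.

0.426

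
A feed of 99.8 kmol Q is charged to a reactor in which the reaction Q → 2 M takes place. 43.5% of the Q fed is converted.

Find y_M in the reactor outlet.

Q reacted = 0.435 × 99.8 = 43.41 kmol; ν_Q = −1, so ξ = 43.41/1 = 43.41 kmol.
Outlet amounts (n = n₀ + ν ξ):
  Q: 99.8 − 1(43.41) = 56.39
  M: 0 + 2(43.41) = 86.83
Total out = 143.2 kmol; y_M = 86.83 / 143.2 = 0.6063.

0.606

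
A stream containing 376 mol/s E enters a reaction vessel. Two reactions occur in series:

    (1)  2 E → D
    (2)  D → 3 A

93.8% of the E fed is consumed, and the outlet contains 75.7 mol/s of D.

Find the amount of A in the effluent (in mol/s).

Conversion of E: E consumed = 2ξ₁ = 0.938 × 376 → ξ₁ = 176.3 mol/s.
D balance: n_D = 0 + 1ξ₁ − 1ξ₂ = 75.7 → ξ₂ = (1·176.3 − 75.7)/1 = 100.6 mol/s.
Outlet amounts (n = n₀ + Σ ν·ξ):
  E: 376 − 2(176.3) = 23.31
  D: 0 + 1(176.3) − 1(100.6) = 75.7
  A: 0 + 3(100.6) = 301.9

302 mol/s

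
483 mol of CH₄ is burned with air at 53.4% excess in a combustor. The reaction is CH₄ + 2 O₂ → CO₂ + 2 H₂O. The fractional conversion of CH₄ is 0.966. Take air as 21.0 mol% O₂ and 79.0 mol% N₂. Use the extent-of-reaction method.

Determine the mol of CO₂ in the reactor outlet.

467 mol

Stoichiometric O₂ = 2 × 483 = 966 mol; O₂ fed = 966 × 1.534 = 1482 mol.
N₂ fed = 1482 × 79/21 = 5575 mol.
Fuel reacted = 0.966 × 483 → ξ = 466.6 mol.
Outlet (n = n₀ + ν ξ):
  CH₄: 483 − 1(466.6) = 16.42
  O₂: 1482 − 2(466.6) = 548.7
  N₂: 5575 (inert)
  CO₂: 0 + 1(466.6) = 466.6
  H₂O: 0 + 2(466.6) = 933.2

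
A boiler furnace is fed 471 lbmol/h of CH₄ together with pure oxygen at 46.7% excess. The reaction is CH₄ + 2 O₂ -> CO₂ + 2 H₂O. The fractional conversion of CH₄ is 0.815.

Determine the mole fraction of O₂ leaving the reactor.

Stoichiometric O₂ = 2 × 471 = 942 lbmol/h; O₂ fed = 942 × 1.467 = 1382 lbmol/h.
Fuel reacted = 0.815 × 471 → ξ = 383.9 lbmol/h.
Outlet (n = n₀ + ν ξ):
  CH₄: 471 − 1(383.9) = 87.14
  O₂: 1382 − 2(383.9) = 614.2
  CO₂: 0 + 1(383.9) = 383.9
  H₂O: 0 + 2(383.9) = 767.7
Total out = 1853 lbmol/h; y_O₂ = 614.2 / 1853 = 0.3315.

0.331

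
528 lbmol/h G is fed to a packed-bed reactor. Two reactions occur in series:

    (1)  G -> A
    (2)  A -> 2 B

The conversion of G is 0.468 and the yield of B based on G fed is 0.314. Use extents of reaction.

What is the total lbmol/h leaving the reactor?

611 lbmol/h

Conversion of G: G consumed = 1ξ₁ = 0.468 × 528 → ξ₁ = 247.1 lbmol/h.
Yield of B: 2ξ₂ / 528 = 0.314 → ξ₂ = 82.9 lbmol/h.
Outlet amounts (n = n₀ + Σ ν·ξ):
  G: 528 − 1(247.1) = 280.9
  A: 0 + 1(247.1) − 1(82.9) = 164.2
  B: 0 + 2(82.9) = 165.8
Total out = 280.9 + 164.2 + 165.8 = 610.9 lbmol/h.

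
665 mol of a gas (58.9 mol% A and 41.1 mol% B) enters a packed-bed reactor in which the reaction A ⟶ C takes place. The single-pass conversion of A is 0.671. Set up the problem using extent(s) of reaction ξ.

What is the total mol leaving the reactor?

665 mol

A reacted = 0.671 × 391.7 = 262.8 mol; ν_A = −1, so ξ = 262.8/1 = 262.8 mol.
Outlet amounts (n = n₀ + ν ξ):
  A: 391.7 − 1(262.8) = 128.9
  C: 0 + 1(262.8) = 262.8
  B: 273.3 (inert)
Total out = 128.9 + 262.8 + 273.3 = 665 mol.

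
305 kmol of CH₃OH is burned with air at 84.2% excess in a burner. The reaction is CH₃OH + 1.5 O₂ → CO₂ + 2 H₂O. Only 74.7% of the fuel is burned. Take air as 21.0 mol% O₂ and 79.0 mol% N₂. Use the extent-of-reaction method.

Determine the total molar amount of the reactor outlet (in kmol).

4430 kmol

Stoichiometric O₂ = 1.5 × 305 = 457.5 kmol; O₂ fed = 457.5 × 1.842 = 842.7 kmol.
N₂ fed = 842.7 × 79/21 = 3170 kmol.
Fuel reacted = 0.747 × 305 → ξ = 227.8 kmol.
Outlet (n = n₀ + ν ξ):
  CH₃OH: 305 − 1(227.8) = 77.16
  O₂: 842.7 − 1.5(227.8) = 501
  N₂: 3170 (inert)
  CO₂: 0 + 1(227.8) = 227.8
  H₂O: 0 + 2(227.8) = 455.7
Total out = 77.16 + 501 + 3170 + 227.8 + 455.7 = 4432 kmol.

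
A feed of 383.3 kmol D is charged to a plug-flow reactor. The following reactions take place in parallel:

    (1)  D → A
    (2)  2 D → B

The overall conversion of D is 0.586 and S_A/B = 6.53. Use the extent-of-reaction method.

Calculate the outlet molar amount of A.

172 kmol

Conversion of D: D consumed = 0.586 × 383.3 = 224.6 kmol = 1ξ₁ + 2ξ₂.
Selectivity: 1ξ₁ / (1ξ₂) = 6.53 → ξ₁ = 6.53 ξ₂.
Substitute: (1·6.53 + 2) ξ₂ = 224.6 → ξ₂ = 26.33 kmol, ξ₁ = 171.9 kmol.
Outlet amounts (n = n₀ + Σ ν·ξ):
  D: 383.3 − 1(171.9) − 2(26.33) = 158.7
  A: 0 + 1(171.9) = 171.9
  B: 0 + 1(26.33) = 26.33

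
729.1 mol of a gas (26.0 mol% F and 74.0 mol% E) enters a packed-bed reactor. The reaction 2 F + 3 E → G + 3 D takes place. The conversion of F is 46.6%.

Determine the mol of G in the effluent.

F reacted = 0.466 × 189.6 = 88.34 mol; ν_F = −2, so ξ = 88.34/2 = 44.17 mol.
Outlet amounts (n = n₀ + ν ξ):
  F: 189.6 − 2(44.17) = 101.2
  E: 539.5 − 3(44.17) = 407
  G: 0 + 1(44.17) = 44.17
  D: 0 + 3(44.17) = 132.5

44.2 mol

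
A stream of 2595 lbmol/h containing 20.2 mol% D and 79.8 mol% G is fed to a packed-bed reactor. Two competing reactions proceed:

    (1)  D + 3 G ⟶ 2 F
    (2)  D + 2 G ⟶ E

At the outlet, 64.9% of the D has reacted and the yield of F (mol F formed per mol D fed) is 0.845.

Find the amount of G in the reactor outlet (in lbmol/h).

1170 lbmol/h

Yield of F: 2ξ₁ / 524.2 = 0.845 → ξ₁ = 221.5 lbmol/h.
Conversion of D: 1ξ₁ + 1ξ₂ = 0.649 × 524.2 = 340.2 → ξ₂ = 118.7 lbmol/h.
Outlet amounts (n = n₀ + Σ ν·ξ):
  D: 524.2 − 1(221.5) − 1(118.7) = 184
  G: 2071 − 3(221.5) − 2(118.7) = 1169
  F: 0 + 2(221.5) = 442.9
  E: 0 + 1(118.7) = 118.7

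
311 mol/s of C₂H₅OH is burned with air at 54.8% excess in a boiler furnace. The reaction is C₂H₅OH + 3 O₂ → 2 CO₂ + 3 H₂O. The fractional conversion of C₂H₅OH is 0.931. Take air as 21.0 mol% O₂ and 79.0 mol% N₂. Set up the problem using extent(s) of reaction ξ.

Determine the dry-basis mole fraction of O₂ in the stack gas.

Stoichiometric O₂ = 3 × 311 = 933 mol/s; O₂ fed = 933 × 1.548 = 1444 mol/s.
N₂ fed = 1444 × 79/21 = 5433 mol/s.
Fuel reacted = 0.931 × 311 → ξ = 289.5 mol/s.
Outlet (n = n₀ + ν ξ):
  C₂H₅OH: 311 − 1(289.5) = 21.46
  O₂: 1444 − 3(289.5) = 575.7
  N₂: 5433 (inert)
  CO₂: 0 + 2(289.5) = 579.1
  H₂O: 0 + 3(289.5) = 868.6
Dry total = 6609 mol/s; y_O₂ (dry) = 575.7 / 6609 = 0.0871.

0.0871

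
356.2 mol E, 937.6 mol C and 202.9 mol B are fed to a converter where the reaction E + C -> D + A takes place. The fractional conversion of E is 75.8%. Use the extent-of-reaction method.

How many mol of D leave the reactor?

E reacted = 0.758 × 356.2 = 270 mol; ν_E = −1, so ξ = 270/1 = 270 mol.
Outlet amounts (n = n₀ + ν ξ):
  E: 356.2 − 1(270) = 86.2
  C: 937.6 − 1(270) = 667.6
  D: 0 + 1(270) = 270
  A: 0 + 1(270) = 270
  B: 202.9 (inert)

270 mol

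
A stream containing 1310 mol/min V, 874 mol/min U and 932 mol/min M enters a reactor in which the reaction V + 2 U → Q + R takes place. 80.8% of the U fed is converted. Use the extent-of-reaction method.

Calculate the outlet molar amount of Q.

U reacted = 0.808 × 874 = 706.2 mol/min; ν_U = −2, so ξ = 706.2/2 = 353.1 mol/min.
Outlet amounts (n = n₀ + ν ξ):
  V: 1310 − 1(353.1) = 956.9
  U: 874 − 2(353.1) = 167.8
  Q: 0 + 1(353.1) = 353.1
  R: 0 + 1(353.1) = 353.1
  M: 932 (inert)

353 mol/min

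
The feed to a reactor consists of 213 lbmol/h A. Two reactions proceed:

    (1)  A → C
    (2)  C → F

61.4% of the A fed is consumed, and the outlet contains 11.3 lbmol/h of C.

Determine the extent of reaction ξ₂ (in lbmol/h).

ξ₂ = 119 lbmol/h

Conversion of A: A consumed = 1ξ₁ = 0.614 × 213 → ξ₁ = 130.8 lbmol/h.
C balance: n_C = 0 + 1ξ₁ − 1ξ₂ = 11.3 → ξ₂ = (1·130.8 − 11.3)/1 = 119.5 lbmol/h.
Outlet amounts (n = n₀ + Σ ν·ξ):
  A: 213 − 1(130.8) = 82.22
  C: 0 + 1(130.8) − 1(119.5) = 11.3
  F: 0 + 1(119.5) = 119.5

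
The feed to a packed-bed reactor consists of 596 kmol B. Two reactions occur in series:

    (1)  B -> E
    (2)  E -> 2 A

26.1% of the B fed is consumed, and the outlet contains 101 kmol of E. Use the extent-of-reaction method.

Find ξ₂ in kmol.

Conversion of B: B consumed = 1ξ₁ = 0.261 × 596 → ξ₁ = 155.6 kmol.
E balance: n_E = 0 + 1ξ₁ − 1ξ₂ = 101 → ξ₂ = (1·155.6 − 101)/1 = 54.56 kmol.
Outlet amounts (n = n₀ + Σ ν·ξ):
  B: 596 − 1(155.6) = 440.4
  E: 0 + 1(155.6) − 1(54.56) = 101
  A: 0 + 2(54.56) = 109.1

ξ₂ = 54.6 kmol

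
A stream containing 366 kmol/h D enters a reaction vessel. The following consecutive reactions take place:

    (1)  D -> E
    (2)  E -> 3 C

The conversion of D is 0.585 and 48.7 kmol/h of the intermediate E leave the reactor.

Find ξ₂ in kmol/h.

Conversion of D: D consumed = 1ξ₁ = 0.585 × 366 → ξ₁ = 214.1 kmol/h.
E balance: n_E = 0 + 1ξ₁ − 1ξ₂ = 48.7 → ξ₂ = (1·214.1 − 48.7)/1 = 165.4 kmol/h.
Outlet amounts (n = n₀ + Σ ν·ξ):
  D: 366 − 1(214.1) = 151.9
  E: 0 + 1(214.1) − 1(165.4) = 48.7
  C: 0 + 3(165.4) = 496.2

ξ₂ = 165 kmol/h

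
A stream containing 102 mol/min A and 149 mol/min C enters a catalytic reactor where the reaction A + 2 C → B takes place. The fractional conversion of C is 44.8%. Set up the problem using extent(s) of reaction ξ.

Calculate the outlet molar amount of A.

C reacted = 0.448 × 149 = 66.75 mol/min; ν_C = −2, so ξ = 66.75/2 = 33.38 mol/min.
Outlet amounts (n = n₀ + ν ξ):
  A: 102 − 1(33.38) = 68.62
  C: 149 − 2(33.38) = 82.25
  B: 0 + 1(33.38) = 33.38

68.6 mol/min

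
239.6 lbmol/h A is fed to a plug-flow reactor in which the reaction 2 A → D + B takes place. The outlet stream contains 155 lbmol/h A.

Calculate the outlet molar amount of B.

For A: n = n₀ − 2ξ → 155 = 239.6 − 2ξ, giving ξ = 42.3 lbmol/h.
Outlet amounts (n = n₀ + ν ξ):
  A: 239.6 − 2(42.3) = 155
  D: 0 + 1(42.3) = 42.3
  B: 0 + 1(42.3) = 42.3

42.3 lbmol/h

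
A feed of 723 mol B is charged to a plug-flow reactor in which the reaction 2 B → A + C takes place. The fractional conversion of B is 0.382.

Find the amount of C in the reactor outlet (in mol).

138 mol

B reacted = 0.382 × 723 = 276.2 mol; ν_B = −2, so ξ = 276.2/2 = 138.1 mol.
Outlet amounts (n = n₀ + ν ξ):
  B: 723 − 2(138.1) = 446.8
  A: 0 + 1(138.1) = 138.1
  C: 0 + 1(138.1) = 138.1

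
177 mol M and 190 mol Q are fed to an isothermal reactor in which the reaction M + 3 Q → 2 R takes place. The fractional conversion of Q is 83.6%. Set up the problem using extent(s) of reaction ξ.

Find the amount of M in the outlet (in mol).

124 mol

Q reacted = 0.836 × 190 = 158.8 mol; ν_Q = −3, so ξ = 158.8/3 = 52.95 mol.
Outlet amounts (n = n₀ + ν ξ):
  M: 177 − 1(52.95) = 124.1
  Q: 190 − 3(52.95) = 31.16
  R: 0 + 2(52.95) = 105.9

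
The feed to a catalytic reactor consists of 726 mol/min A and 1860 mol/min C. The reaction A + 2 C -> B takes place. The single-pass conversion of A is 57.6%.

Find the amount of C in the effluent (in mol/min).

1020 mol/min

A reacted = 0.576 × 726 = 418.2 mol/min; ν_A = −1, so ξ = 418.2/1 = 418.2 mol/min.
Outlet amounts (n = n₀ + ν ξ):
  A: 726 − 1(418.2) = 307.8
  C: 1860 − 2(418.2) = 1024
  B: 0 + 1(418.2) = 418.2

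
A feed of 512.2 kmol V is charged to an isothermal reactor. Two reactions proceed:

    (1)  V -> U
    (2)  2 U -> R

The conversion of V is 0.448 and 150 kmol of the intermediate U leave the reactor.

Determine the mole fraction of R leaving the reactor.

Conversion of V: V consumed = 1ξ₁ = 0.448 × 512.2 → ξ₁ = 229.5 kmol.
U balance: n_U = 0 + 1ξ₁ − 2ξ₂ = 150 → ξ₂ = (1·229.5 − 150)/2 = 39.73 kmol.
Outlet amounts (n = n₀ + Σ ν·ξ):
  V: 512.2 − 1(229.5) = 282.7
  U: 0 + 1(229.5) − 2(39.73) = 150
  R: 0 + 1(39.73) = 39.73
Total out = 472.5 kmol; y_R = 39.73 / 472.5 = 0.0841.

0.0841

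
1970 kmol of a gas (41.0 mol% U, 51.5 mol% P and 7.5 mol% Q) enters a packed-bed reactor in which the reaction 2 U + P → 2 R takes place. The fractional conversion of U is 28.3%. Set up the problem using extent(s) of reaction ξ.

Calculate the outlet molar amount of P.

900 kmol

U reacted = 0.283 × 807.7 = 228.6 kmol; ν_U = −2, so ξ = 228.6/2 = 114.3 kmol.
Outlet amounts (n = n₀ + ν ξ):
  U: 807.7 − 2(114.3) = 579.1
  P: 1015 − 1(114.3) = 900.3
  R: 0 + 2(114.3) = 228.6
  Q: 147.8 (inert)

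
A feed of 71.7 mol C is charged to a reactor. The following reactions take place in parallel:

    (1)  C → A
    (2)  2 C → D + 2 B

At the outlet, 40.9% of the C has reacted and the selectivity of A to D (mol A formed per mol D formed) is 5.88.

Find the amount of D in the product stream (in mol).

3.72 mol

Conversion of C: C consumed = 0.409 × 71.7 = 29.33 mol = 1ξ₁ + 2ξ₂.
Selectivity: 1ξ₁ / (1ξ₂) = 5.88 → ξ₁ = 5.88 ξ₂.
Substitute: (1·5.88 + 2) ξ₂ = 29.33 → ξ₂ = 3.721 mol, ξ₁ = 21.88 mol.
Outlet amounts (n = n₀ + Σ ν·ξ):
  C: 71.7 − 1(21.88) − 2(3.721) = 42.37
  A: 0 + 1(21.88) = 21.88
  D: 0 + 1(3.721) = 3.721
  B: 0 + 2(3.721) = 7.443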